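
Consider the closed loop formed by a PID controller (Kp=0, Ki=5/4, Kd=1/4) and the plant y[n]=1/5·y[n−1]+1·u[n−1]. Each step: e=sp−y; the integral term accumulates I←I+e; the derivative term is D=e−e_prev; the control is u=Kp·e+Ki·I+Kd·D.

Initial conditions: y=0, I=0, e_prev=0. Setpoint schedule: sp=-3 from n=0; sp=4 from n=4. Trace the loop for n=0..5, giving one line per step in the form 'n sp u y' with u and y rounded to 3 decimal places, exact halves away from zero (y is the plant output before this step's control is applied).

(exact arithmetic carried between steps; '≈' marks a value shown rounded to 6 d.p. or computed from one; I and e_prev carry over from the previous line; the table rounds u and y to 3 d.p., halves away from zero)
n=0: y=0, sp=-3, e=sp−y=-3; I=-3, D=e−e_prev=-3; u=0·(-3)+5/4·(-3)+1/4·(-3)=-4.5; next y=1/5·0+1·(-4.5)=-4.5
n=1: y=-4.5, sp=-3, e=sp−y=1.5; I=-1.5, D=e−e_prev=4.5; u=0·1.5+5/4·(-1.5)+1/4·4.5=-0.75; next y=1/5·(-4.5)+1·(-0.75)=-1.65
n=2: y=-1.65, sp=-3, e=sp−y=-1.35; I=-2.85, D=e−e_prev=-2.85; u=0·(-1.35)+5/4·(-2.85)+1/4·(-2.85)=-4.275; next y=1/5·(-1.65)+1·(-4.275)=-4.605
n=3: y=-4.605, sp=-3, e=sp−y=1.605; I=-1.245, D=e−e_prev=2.955; u=0·1.605+5/4·(-1.245)+1/4·2.955=-0.8175; next y=1/5·(-4.605)+1·(-0.8175)=-1.7385
n=4: y=-1.7385, sp=4, e=sp−y=5.7385; I=4.4935, D=e−e_prev=4.1335; u=0·5.7385+5/4·4.4935+1/4·4.1335=6.65025; next y=1/5·(-1.7385)+1·6.65025=6.30255
n=5: y=6.30255, sp=4, e=sp−y=-2.30255; I=2.19095, D=e−e_prev=-8.04105; u=0·(-2.30255)+5/4·2.19095+1/4·(-8.04105)=0.728425; next y=1/5·6.30255+1·0.728425=1.988935

0 -3 -4.500 0.000
1 -3 -0.750 -4.500
2 -3 -4.275 -1.650
3 -3 -0.818 -4.605
4 4 6.650 -1.739
5 4 0.728 6.303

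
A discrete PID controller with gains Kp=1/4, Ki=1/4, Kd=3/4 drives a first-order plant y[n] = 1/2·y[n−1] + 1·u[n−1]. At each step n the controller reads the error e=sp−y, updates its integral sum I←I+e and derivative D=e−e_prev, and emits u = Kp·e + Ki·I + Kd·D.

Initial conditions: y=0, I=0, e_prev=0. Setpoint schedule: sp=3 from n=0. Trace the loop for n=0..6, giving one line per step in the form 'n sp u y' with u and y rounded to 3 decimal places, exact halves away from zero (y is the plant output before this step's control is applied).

0 3 3.750 0.000
1 3 -2.438 3.750
2 3 5.578 -0.563
3 3 -4.090 5.297
4 3 8.153 -1.441
5 3 -6.883 7.433
6 3 11.913 -3.166

(exact arithmetic carried between steps; '≈' marks a value shown rounded to 6 d.p. or computed from one; I and e_prev carry over from the previous line; the table rounds u and y to 3 d.p., halves away from zero)
n=0: y=0, sp=3, e=sp−y=3; I=3, D=e−e_prev=3; u=1/4·3+1/4·3+3/4·3=3.75; next y=1/2·0+1·3.75=3.75
n=1: y=3.75, sp=3, e=sp−y=-0.75; I=2.25, D=e−e_prev=-3.75; u=1/4·(-0.75)+1/4·2.25+3/4·(-3.75)=-2.4375; next y=1/2·3.75+1·(-2.4375)=-0.5625
n=2: y=-0.5625, sp=3, e=sp−y=3.5625; I=5.8125, D=e−e_prev=4.3125; u=1/4·3.5625+1/4·5.8125+3/4·4.3125=5.578125; next y=1/2·(-0.5625)+1·5.578125=5.296875
n=3: y=5.296875, sp=3, e=sp−y=-2.296875; I=3.515625, D=e−e_prev=-5.859375; u=1/4·(-2.296875)+1/4·3.515625+3/4·(-5.859375)≈-4.089844; next y=1/2·5.296875+1·(-4.089844)≈-1.441406
n=4: y≈-1.441406, sp=3, e=sp−y≈4.441406; I≈7.957031, D=e−e_prev≈6.738281; u=1/4·4.441406+1/4·7.957031+3/4·6.738281≈8.153320; next y=1/2·(-1.441406)+1·8.153320≈7.432617
n=5: y≈7.432617, sp=3, e=sp−y≈-4.432617; I≈3.524414, D=e−e_prev≈-8.874023; u=1/4·(-4.432617)+1/4·3.524414+3/4·(-8.874023)≈-6.882568; next y=1/2·7.432617+1·(-6.882568)≈-3.166260
n=6: y≈-3.166260, sp=3, e=sp−y≈6.166260; I≈9.690674, D=e−e_prev≈10.598877; u=1/4·6.166260+1/4·9.690674+3/4·10.598877≈11.913391; next y=1/2·(-3.166260)+1·11.913391≈10.330261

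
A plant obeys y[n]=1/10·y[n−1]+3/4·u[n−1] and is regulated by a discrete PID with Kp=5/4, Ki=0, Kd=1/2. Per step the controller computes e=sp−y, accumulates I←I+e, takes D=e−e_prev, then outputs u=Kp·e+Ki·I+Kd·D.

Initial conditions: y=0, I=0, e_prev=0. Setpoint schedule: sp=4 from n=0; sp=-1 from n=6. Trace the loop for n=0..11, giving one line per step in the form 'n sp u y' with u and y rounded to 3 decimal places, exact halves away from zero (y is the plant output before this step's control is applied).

0 4 7.000 0.000
1 4 -4.188 5.250
2 4 12.202 -2.616
3 4 -11.866 8.890
4 4 23.463 -8.010
5 4 -28.398 16.796
6 -1 38.982 -19.619
7 -1 -58.790 27.274
8 -1 84.776 -41.365
9 -1 -125.962 59.445
10 -1 183.395 -88.527
11 -1 -270.727 128.693

(exact arithmetic carried between steps; '≈' marks a value shown rounded to 6 d.p. or computed from one; I and e_prev carry over from the previous line; the table rounds u and y to 3 d.p., halves away from zero)
n=0: y=0, sp=4, e=sp−y=4; I=4, D=e−e_prev=4; u=5/4·4+0·4+1/2·4=7; next y=1/10·0+3/4·7=5.25
n=1: y=5.25, sp=4, e=sp−y=-1.25; I=2.75, D=e−e_prev=-5.25; u=5/4·(-1.25)+0·2.75+1/2·(-5.25)=-4.1875; next y=1/10·5.25+3/4·(-4.1875)=-2.615625
n=2: y=-2.615625, sp=4, e=sp−y=6.615625; I=9.365625, D=e−e_prev=7.865625; u=5/4·6.615625+0·9.365625+1/2·7.865625≈12.202344; next y=1/10·(-2.615625)+3/4·12.202344≈8.890195
n=3: y≈8.890195, sp=4, e=sp−y≈-4.890195; I≈4.475430, D=e−e_prev≈-11.505820; u=5/4·(-4.890195)+0·4.475430+1/2·(-11.505820)≈-11.865654; next y=1/10·8.890195+3/4·(-11.865654)≈-8.010221
n=4: y≈-8.010221, sp=4, e=sp−y≈12.010221; I≈16.485651, D=e−e_prev≈16.900417; u=5/4·12.010221+0·16.485651+1/2·16.900417≈23.462985; next y=1/10·(-8.010221)+3/4·23.462985≈16.796216
n=5: y≈16.796216, sp=4, e=sp−y≈-12.796216; I≈3.689434, D=e−e_prev≈-24.806438; u=5/4·(-12.796216)+0·3.689434+1/2·(-24.806438)≈-28.398489; next y=1/10·16.796216+3/4·(-28.398489)≈-19.619245
n=6: y≈-19.619245, sp=-1, e=sp−y≈18.619245; I≈22.308680, D=e−e_prev≈31.415462; u=5/4·18.619245+0·22.308680+1/2·31.415462≈38.981788; next y=1/10·(-19.619245)+3/4·38.981788≈27.274416
n=7: y≈27.274416, sp=-1, e=sp−y≈-28.274416; I≈-5.965736, D=e−e_prev≈-46.893662; u=5/4·(-28.274416)+0·(-5.965736)+1/2·(-46.893662)≈-58.789851; next y=1/10·27.274416+3/4·(-58.789851)≈-41.364947
n=8: y≈-41.364947, sp=-1, e=sp−y≈40.364947; I≈34.399210, D=e−e_prev≈68.639363; u=5/4·40.364947+0·34.399210+1/2·68.639363≈84.775865; next y=1/10·(-41.364947)+3/4·84.775865≈59.445404
n=9: y≈59.445404, sp=-1, e=sp−y≈-60.445404; I≈-26.046194, D=e−e_prev≈-100.810351; u=5/4·(-60.445404)+0·(-26.046194)+1/2·(-100.810351)≈-125.961930; next y=1/10·59.445404+3/4·(-125.961930)≈-88.526907
n=10: y≈-88.526907, sp=-1, e=sp−y≈87.526907; I≈61.480714, D=e−e_prev≈147.972311; u=5/4·87.526907+0·61.480714+1/2·147.972311≈183.394789; next y=1/10·(-88.526907)+3/4·183.394789≈128.693401
n=11: y≈128.693401, sp=-1, e=sp−y≈-129.693401; I≈-68.212688, D=e−e_prev≈-217.220309; u=5/4·(-129.693401)+0·(-68.212688)+1/2·(-217.220309)≈-270.726906; next y=1/10·128.693401+3/4·(-270.726906)≈-190.175839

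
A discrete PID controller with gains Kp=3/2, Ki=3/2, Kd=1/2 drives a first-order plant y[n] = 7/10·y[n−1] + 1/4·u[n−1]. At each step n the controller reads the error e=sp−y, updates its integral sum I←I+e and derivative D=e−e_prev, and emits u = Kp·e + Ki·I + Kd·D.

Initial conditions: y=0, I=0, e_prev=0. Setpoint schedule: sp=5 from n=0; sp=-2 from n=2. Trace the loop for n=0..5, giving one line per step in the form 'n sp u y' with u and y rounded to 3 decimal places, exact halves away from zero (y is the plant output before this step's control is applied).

0 5 17.500 0.000
1 5 7.188 4.375
2 -2 -15.883 4.859
3 -2 -3.430 -0.569
4 -2 -5.887 -1.256
5 -2 -3.514 -2.351

(exact arithmetic carried between steps; '≈' marks a value shown rounded to 6 d.p. or computed from one; I and e_prev carry over from the previous line; the table rounds u and y to 3 d.p., halves away from zero)
n=0: y=0, sp=5, e=sp−y=5; I=5, D=e−e_prev=5; u=3/2·5+3/2·5+1/2·5=17.5; next y=7/10·0+1/4·17.5=4.375
n=1: y=4.375, sp=5, e=sp−y=0.625; I=5.625, D=e−e_prev=-4.375; u=3/2·0.625+3/2·5.625+1/2·(-4.375)=7.1875; next y=7/10·4.375+1/4·7.1875=4.859375
n=2: y=4.859375, sp=-2, e=sp−y=-6.859375; I=-1.234375, D=e−e_prev=-7.484375; u=3/2·(-6.859375)+3/2·(-1.234375)+1/2·(-7.484375)≈-15.882813; next y=7/10·4.859375+1/4·(-15.882813)≈-0.569141
n=3: y≈-0.569141, sp=-2, e=sp−y≈-1.430859; I≈-2.665234, D=e−e_prev≈5.428516; u=3/2·(-1.430859)+3/2·(-2.665234)+1/2·5.428516≈-3.429883; next y=7/10·(-0.569141)+1/4·(-3.429883)≈-1.255869
n=4: y≈-1.255869, sp=-2, e=sp−y≈-0.744131; I≈-3.409365, D=e−e_prev≈0.686729; u=3/2·(-0.744131)+3/2·(-3.409365)+1/2·0.686729≈-5.886880; next y=7/10·(-1.255869)+1/4·(-5.886880)≈-2.350828
n=5: y≈-2.350828, sp=-2, e=sp−y≈0.350828; I≈-3.058537, D=e−e_prev≈1.094959; u=3/2·0.350828+3/2·(-3.058537)+1/2·1.094959≈-3.514083; next y=7/10·(-2.350828)+1/4·(-3.514083)≈-2.524101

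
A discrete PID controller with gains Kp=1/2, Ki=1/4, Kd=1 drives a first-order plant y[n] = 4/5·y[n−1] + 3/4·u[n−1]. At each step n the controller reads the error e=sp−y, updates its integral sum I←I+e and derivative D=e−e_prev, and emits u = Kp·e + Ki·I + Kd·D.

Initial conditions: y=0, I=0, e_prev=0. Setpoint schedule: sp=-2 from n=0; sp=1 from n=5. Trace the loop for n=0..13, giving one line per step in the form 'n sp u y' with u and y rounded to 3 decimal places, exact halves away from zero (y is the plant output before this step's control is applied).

(exact arithmetic carried between steps; '≈' marks a value shown rounded to 6 d.p. or computed from one; I and e_prev carry over from the previous line; the table rounds u and y to 3 d.p., halves away from zero)
n=0: y=0, sp=-2, e=sp−y=-2; I=-2, D=e−e_prev=-2; u=1/2·(-2)+1/4·(-2)+1·(-2)=-3.5; next y=4/5·0+3/4·(-3.5)=-2.625
n=1: y=-2.625, sp=-2, e=sp−y=0.625; I=-1.375, D=e−e_prev=2.625; u=1/2·0.625+1/4·(-1.375)+1·2.625=2.59375; next y=4/5·(-2.625)+3/4·2.59375≈-0.154688
n=2: y≈-0.154688, sp=-2, e=sp−y≈-1.845313; I≈-3.220313, D=e−e_prev≈-2.470313; u=1/2·(-1.845313)+1/4·(-3.220313)+1·(-2.470313)≈-4.198047; next y=4/5·(-0.154688)+3/4·(-4.198047)≈-3.272285
n=3: y≈-3.272285, sp=-2, e=sp−y≈1.272285; I≈-1.948027, D=e−e_prev≈3.117598; u=1/2·1.272285+1/4·(-1.948027)+1·3.117598≈3.266733; next y=4/5·(-3.272285)+3/4·3.266733≈-0.167778
n=4: y≈-0.167778, sp=-2, e=sp−y≈-1.832222; I≈-3.780249, D=e−e_prev≈-3.104507; u=1/2·(-1.832222)+1/4·(-3.780249)+1·(-3.104507)≈-4.965680; next y=4/5·(-0.167778)+3/4·(-4.965680)≈-3.858483
n=5: y≈-3.858483, sp=1, e=sp−y≈4.858483; I≈1.078233, D=e−e_prev≈6.690705; u=1/2·4.858483+1/4·1.078233+1·6.690705≈9.389504; next y=4/5·(-3.858483)+3/4·9.389504≈3.955342
n=6: y≈3.955342, sp=1, e=sp−y≈-2.955342; I≈-1.877109, D=e−e_prev≈-7.813825; u=1/2·(-2.955342)+1/4·(-1.877109)+1·(-7.813825)≈-9.760773; next y=4/5·3.955342+3/4·(-9.760773)≈-4.156306
n=7: y≈-4.156306, sp=1, e=sp−y≈5.156306; I≈3.279197, D=e−e_prev≈8.111648; u=1/2·5.156306+1/4·3.279197+1·8.111648≈11.509601; next y=4/5·(-4.156306)+3/4·11.509601≈5.307156
n=8: y≈5.307156, sp=1, e=sp−y≈-4.307156; I≈-1.027958, D=e−e_prev≈-9.463462; u=1/2·(-4.307156)+1/4·(-1.027958)+1·(-9.463462)≈-11.874029; next y=4/5·5.307156+3/4·(-11.874029)≈-4.659797
n=9: y≈-4.659797, sp=1, e=sp−y≈5.659797; I≈4.631839, D=e−e_prev≈9.966953; u=1/2·5.659797+1/4·4.631839+1·9.966953≈13.954811; next y=4/5·(-4.659797)+3/4·13.954811≈6.738271
n=10: y≈6.738271, sp=1, e=sp−y≈-5.738271; I≈-1.106431, D=e−e_prev≈-11.398068; u=1/2·(-5.738271)+1/4·(-1.106431)+1·(-11.398068)≈-14.543811; next y=4/5·6.738271+3/4·(-14.543811)≈-5.517242
n=11: y≈-5.517242, sp=1, e=sp−y≈6.517242; I≈5.410810, D=e−e_prev≈12.255512; u=1/2·6.517242+1/4·5.410810+1·12.255512≈16.866836; next y=4/5·(-5.517242)+3/4·16.866836≈8.236334
n=12: y≈8.236334, sp=1, e=sp−y≈-7.236334; I≈-1.825523, D=e−e_prev≈-13.753575; u=1/2·(-7.236334)+1/4·(-1.825523)+1·(-13.753575)≈-17.828123; next y=4/5·8.236334+3/4·(-17.828123)≈-6.782025
n=13: y≈-6.782025, sp=1, e=sp−y≈7.782025; I≈5.956502, D=e−e_prev≈15.018359; u=1/2·7.782025+1/4·5.956502+1·15.018359≈20.398497; next y=4/5·(-6.782025)+3/4·20.398497≈9.873253

0 -2 -3.500 0.000
1 -2 2.594 -2.625
2 -2 -4.198 -0.155
3 -2 3.267 -3.272
4 -2 -4.966 -0.168
5 1 9.390 -3.858
6 1 -9.761 3.955
7 1 11.510 -4.156
8 1 -11.874 5.307
9 1 13.955 -4.660
10 1 -14.544 6.738
11 1 16.867 -5.517
12 1 -17.828 8.236
13 1 20.398 -6.782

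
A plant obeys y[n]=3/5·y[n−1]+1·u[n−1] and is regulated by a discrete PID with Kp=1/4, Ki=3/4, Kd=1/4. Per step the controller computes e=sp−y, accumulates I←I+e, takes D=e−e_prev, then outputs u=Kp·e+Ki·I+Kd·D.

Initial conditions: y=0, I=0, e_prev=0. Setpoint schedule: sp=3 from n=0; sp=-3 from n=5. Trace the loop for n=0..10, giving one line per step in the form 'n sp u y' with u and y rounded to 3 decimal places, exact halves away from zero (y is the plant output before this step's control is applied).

(exact arithmetic carried between steps; '≈' marks a value shown rounded to 6 d.p. or computed from one; I and e_prev carry over from the previous line; the table rounds u and y to 3 d.p., halves away from zero)
n=0: y=0, sp=3, e=sp−y=3; I=3, D=e−e_prev=3; u=1/4·3+3/4·3+1/4·3=3.75; next y=3/5·0+1·3.75=3.75
n=1: y=3.75, sp=3, e=sp−y=-0.75; I=2.25, D=e−e_prev=-3.75; u=1/4·(-0.75)+3/4·2.25+1/4·(-3.75)=0.5625; next y=3/5·3.75+1·0.5625=2.8125
n=2: y=2.8125, sp=3, e=sp−y=0.1875; I=2.4375, D=e−e_prev=0.9375; u=1/4·0.1875+3/4·2.4375+1/4·0.9375=2.109375; next y=3/5·2.8125+1·2.109375=3.796875
n=3: y=3.796875, sp=3, e=sp−y=-0.796875; I=1.640625, D=e−e_prev=-0.984375; u=1/4·(-0.796875)+3/4·1.640625+1/4·(-0.984375)≈0.785156; next y=3/5·3.796875+1·0.785156≈3.063281
n=4: y≈3.063281, sp=3, e=sp−y≈-0.063281; I≈1.577344, D=e−e_prev≈0.733594; u=1/4·(-0.063281)+3/4·1.577344+1/4·0.733594≈1.350586; next y=3/5·3.063281+1·1.350586≈3.188555
n=5: y≈3.188555, sp=-3, e=sp−y≈-6.188555; I≈-4.611211, D=e−e_prev≈-6.125273; u=1/4·(-6.188555)+3/4·(-4.611211)+1/4·(-6.125273)≈-6.536865; next y=3/5·3.188555+1·(-6.536865)≈-4.623732
n=6: y≈-4.623732, sp=-3, e=sp−y≈1.623732; I≈-2.987479, D=e−e_prev≈7.812287; u=1/4·1.623732+3/4·(-2.987479)+1/4·7.812287≈0.118396; next y=3/5·(-4.623732)+1·0.118396≈-2.655843
n=7: y≈-2.655843, sp=-3, e=sp−y≈-0.344157; I≈-3.331635, D=e−e_prev≈-1.967889; u=1/4·(-0.344157)+3/4·(-3.331635)+1/4·(-1.967889)≈-3.076738; next y=3/5·(-2.655843)+1·(-3.076738)≈-4.670244
n=8: y≈-4.670244, sp=-3, e=sp−y≈1.670244; I≈-1.661391, D=e−e_prev≈2.014400; u=1/4·1.670244+3/4·(-1.661391)+1/4·2.014400≈-0.324882; next y=3/5·(-4.670244)+1·(-0.324882)≈-3.127029
n=9: y≈-3.127029, sp=-3, e=sp−y≈0.127029; I≈-1.534363, D=e−e_prev≈-1.543215; u=1/4·0.127029+3/4·(-1.534363)+1/4·(-1.543215)≈-1.504819; next y=3/5·(-3.127029)+1·(-1.504819)≈-3.381036
n=10: y≈-3.381036, sp=-3, e=sp−y≈0.381036; I≈-1.153327, D=e−e_prev≈0.254007; u=1/4·0.381036+3/4·(-1.153327)+1/4·0.254007≈-0.706234; next y=3/5·(-3.381036)+1·(-0.706234)≈-2.734856

0 3 3.750 0.000
1 3 0.563 3.750
2 3 2.109 2.813
3 3 0.785 3.797
4 3 1.351 3.063
5 -3 -6.537 3.189
6 -3 0.118 -4.624
7 -3 -3.077 -2.656
8 -3 -0.325 -4.670
9 -3 -1.505 -3.127
10 -3 -0.706 -3.381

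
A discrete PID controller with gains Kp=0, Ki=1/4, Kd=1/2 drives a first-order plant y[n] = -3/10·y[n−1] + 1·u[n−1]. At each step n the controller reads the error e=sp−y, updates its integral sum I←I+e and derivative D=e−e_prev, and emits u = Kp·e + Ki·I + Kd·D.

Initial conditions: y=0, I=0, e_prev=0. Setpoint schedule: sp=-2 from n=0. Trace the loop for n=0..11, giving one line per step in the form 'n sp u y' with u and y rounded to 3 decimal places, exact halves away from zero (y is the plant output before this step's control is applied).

(exact arithmetic carried between steps; '≈' marks a value shown rounded to 6 d.p. or computed from one; I and e_prev carry over from the previous line; the table rounds u and y to 3 d.p., halves away from zero)
n=0: y=0, sp=-2, e=sp−y=-2; I=-2, D=e−e_prev=-2; u=0·(-2)+1/4·(-2)+1/2·(-2)=-1.5; next y=-3/10·0+1·(-1.5)=-1.5
n=1: y=-1.5, sp=-2, e=sp−y=-0.5; I=-2.5, D=e−e_prev=1.5; u=0·(-0.5)+1/4·(-2.5)+1/2·1.5=0.125; next y=-3/10·(-1.5)+1·0.125=0.575
n=2: y=0.575, sp=-2, e=sp−y=-2.575; I=-5.075, D=e−e_prev=-2.075; u=0·(-2.575)+1/4·(-5.075)+1/2·(-2.075)=-2.30625; next y=-3/10·0.575+1·(-2.30625)=-2.47875
n=3: y=-2.47875, sp=-2, e=sp−y=0.47875; I=-4.59625, D=e−e_prev=3.05375; u=0·0.47875+1/4·(-4.59625)+1/2·3.05375≈0.377813; next y=-3/10·(-2.47875)+1·0.377813≈1.121438
n=4: y≈1.121438, sp=-2, e=sp−y≈-3.121438; I≈-7.717688, D=e−e_prev≈-3.600188; u=0·(-3.121438)+1/4·(-7.717688)+1/2·(-3.600188)≈-3.729516; next y=-3/10·1.121438+1·(-3.729516)≈-4.065947
n=5: y≈-4.065947, sp=-2, e=sp−y≈2.065947; I≈-5.651741, D=e−e_prev≈5.187384; u=0·2.065947+1/4·(-5.651741)+1/2·5.187384≈1.180757; next y=-3/10·(-4.065947)+1·1.180757≈2.400541
n=6: y≈2.400541, sp=-2, e=sp−y≈-4.400541; I≈-10.052282, D=e−e_prev≈-6.466488; u=0·(-4.400541)+1/4·(-10.052282)+1/2·(-6.466488)≈-5.746314; next y=-3/10·2.400541+1·(-5.746314)≈-6.466477
n=7: y≈-6.466477, sp=-2, e=sp−y≈4.466477; I≈-5.585805, D=e−e_prev≈8.867018; u=0·4.466477+1/4·(-5.585805)+1/2·8.867018≈3.037058; next y=-3/10·(-6.466477)+1·3.037058≈4.977001
n=8: y≈4.977001, sp=-2, e=sp−y≈-6.977001; I≈-12.562806, D=e−e_prev≈-11.443477; u=0·(-6.977001)+1/4·(-12.562806)+1/2·(-11.443477)≈-8.862440; next y=-3/10·4.977001+1·(-8.862440)≈-10.355540
n=9: y≈-10.355540, sp=-2, e=sp−y≈8.355540; I≈-4.207265, D=e−e_prev≈15.332541; u=0·8.355540+1/4·(-4.207265)+1/2·15.332541≈6.614454; next y=-3/10·(-10.355540)+1·6.614454≈9.721116
n=10: y≈9.721116, sp=-2, e=sp−y≈-11.721116; I≈-15.928382, D=e−e_prev≈-20.076657; u=0·(-11.721116)+1/4·(-15.928382)+1/2·(-20.076657)≈-14.020424; next y=-3/10·9.721116+1·(-14.020424)≈-16.936759
n=11: y≈-16.936759, sp=-2, e=sp−y≈14.936759; I≈-0.991623, D=e−e_prev≈26.657875; u=0·14.936759+1/4·(-0.991623)+1/2·26.657875≈13.081032; next y=-3/10·(-16.936759)+1·13.081032≈18.162059

0 -2 -1.500 0.000
1 -2 0.125 -1.500
2 -2 -2.306 0.575
3 -2 0.378 -2.479
4 -2 -3.730 1.121
5 -2 1.181 -4.066
6 -2 -5.746 2.401
7 -2 3.037 -6.466
8 -2 -8.862 4.977
9 -2 6.614 -10.356
10 -2 -14.020 9.721
11 -2 13.081 -16.937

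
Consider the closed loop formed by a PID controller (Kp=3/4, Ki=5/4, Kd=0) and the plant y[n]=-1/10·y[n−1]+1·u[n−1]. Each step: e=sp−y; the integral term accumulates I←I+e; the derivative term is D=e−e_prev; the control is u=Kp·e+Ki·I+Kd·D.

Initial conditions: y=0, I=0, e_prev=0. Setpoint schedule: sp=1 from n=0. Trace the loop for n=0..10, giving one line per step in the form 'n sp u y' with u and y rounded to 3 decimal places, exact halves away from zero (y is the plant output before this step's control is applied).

0 1 2.000 0.000
1 1 -0.750 2.000
2 1 3.900 -0.950
3 1 -3.553 3.995
4 1 8.598 -3.952
5 1 -11.102 8.993
6 1 20.895 -12.001
7 1 -31.047 22.096
8 1 53.288 -33.256
9 1 -83.631 56.613
10 1 138.664 -89.293

(exact arithmetic carried between steps; '≈' marks a value shown rounded to 6 d.p. or computed from one; I and e_prev carry over from the previous line; the table rounds u and y to 3 d.p., halves away from zero)
n=0: y=0, sp=1, e=sp−y=1; I=1, D=e−e_prev=1; u=3/4·1+5/4·1+0·1=2; next y=-1/10·0+1·2=2
n=1: y=2, sp=1, e=sp−y=-1; I=0, D=e−e_prev=-2; u=3/4·(-1)+5/4·0+0·(-2)=-0.75; next y=-1/10·2+1·(-0.75)=-0.95
n=2: y=-0.95, sp=1, e=sp−y=1.95; I=1.95, D=e−e_prev=2.95; u=3/4·1.95+5/4·1.95+0·2.95=3.9; next y=-1/10·(-0.95)+1·3.9=3.995
n=3: y=3.995, sp=1, e=sp−y=-2.995; I=-1.045, D=e−e_prev=-4.945; u=3/4·(-2.995)+5/4·(-1.045)+0·(-4.945)=-3.5525; next y=-1/10·3.995+1·(-3.5525)=-3.952
n=4: y=-3.952, sp=1, e=sp−y=4.952; I=3.907, D=e−e_prev=7.947; u=3/4·4.952+5/4·3.907+0·7.947=8.59775; next y=-1/10·(-3.952)+1·8.59775=8.99295
n=5: y=8.99295, sp=1, e=sp−y=-7.99295; I=-4.08595, D=e−e_prev=-12.94495; u=3/4·(-7.99295)+5/4·(-4.08595)+0·(-12.94495)=-11.10215; next y=-1/10·8.99295+1·(-11.10215)=-12.001445
n=6: y=-12.001445, sp=1, e=sp−y=13.001445; I=8.915495, D=e−e_prev=20.994395; u=3/4·13.001445+5/4·8.915495+0·20.994395≈20.895453; next y=-1/10·(-12.001445)+1·20.895453≈22.095597
n=7: y=22.095597, sp=1, e=sp−y=-21.095597; I=-12.180102, D=e−e_prev=-34.097042; u=3/4·(-21.095597)+5/4·(-12.180102)+0·(-34.097042)≈-31.046825; next y=-1/10·22.095597+1·(-31.046825)≈-33.256385
n=8: y≈-33.256385, sp=1, e=sp−y≈34.256385; I≈22.076283, D=e−e_prev≈55.351982; u=3/4·34.256385+5/4·22.076283+0·55.351982≈53.287642; next y=-1/10·(-33.256385)+1·53.287642≈56.613281
n=9: y≈56.613281, sp=1, e=sp−y≈-55.613281; I≈-33.536998, D=e−e_prev≈-89.869666; u=3/4·(-55.613281)+5/4·(-33.536998)+0·(-89.869666)≈-83.631208; next y=-1/10·56.613281+1·(-83.631208)≈-89.292536
n=10: y≈-89.292536, sp=1, e=sp−y≈90.292536; I≈56.755538, D=e−e_prev≈145.905817; u=3/4·90.292536+5/4·56.755538+0·145.905817≈138.663825; next y=-1/10·(-89.292536)+1·138.663825≈147.593079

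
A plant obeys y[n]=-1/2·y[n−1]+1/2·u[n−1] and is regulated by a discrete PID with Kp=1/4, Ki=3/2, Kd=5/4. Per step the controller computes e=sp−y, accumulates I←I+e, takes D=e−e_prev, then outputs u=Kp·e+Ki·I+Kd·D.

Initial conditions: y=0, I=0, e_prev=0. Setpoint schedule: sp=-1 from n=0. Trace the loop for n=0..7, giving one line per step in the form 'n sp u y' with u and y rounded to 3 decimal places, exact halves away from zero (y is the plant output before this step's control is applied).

(exact arithmetic carried between steps; '≈' marks a value shown rounded to 6 d.p. or computed from one; I and e_prev carry over from the previous line; the table rounds u and y to 3 d.p., halves away from zero)
n=0: y=0, sp=-1, e=sp−y=-1; I=-1, D=e−e_prev=-1; u=1/4·(-1)+3/2·(-1)+5/4·(-1)=-3; next y=-1/2·0+1/2·(-3)=-1.5
n=1: y=-1.5, sp=-1, e=sp−y=0.5; I=-0.5, D=e−e_prev=1.5; u=1/4·0.5+3/2·(-0.5)+5/4·1.5=1.25; next y=-1/2·(-1.5)+1/2·1.25=1.375
n=2: y=1.375, sp=-1, e=sp−y=-2.375; I=-2.875, D=e−e_prev=-2.875; u=1/4·(-2.375)+3/2·(-2.875)+5/4·(-2.875)=-8.5; next y=-1/2·1.375+1/2·(-8.5)=-4.9375
n=3: y=-4.9375, sp=-1, e=sp−y=3.9375; I=1.0625, D=e−e_prev=6.3125; u=1/4·3.9375+3/2·1.0625+5/4·6.3125=10.46875; next y=-1/2·(-4.9375)+1/2·10.46875=7.703125
n=4: y=7.703125, sp=-1, e=sp−y=-8.703125; I=-7.640625, D=e−e_prev=-12.640625; u=1/4·(-8.703125)+3/2·(-7.640625)+5/4·(-12.640625)=-29.4375; next y=-1/2·7.703125+1/2·(-29.4375)≈-18.570313
n=5: y≈-18.570313, sp=-1, e=sp−y≈17.570313; I≈9.929688, D=e−e_prev≈26.273438; u=1/4·17.570313+3/2·9.929688+5/4·26.273438≈52.128906; next y=-1/2·(-18.570313)+1/2·52.128906≈35.349609
n=6: y≈35.349609, sp=-1, e=sp−y≈-36.349609; I≈-26.419922, D=e−e_prev≈-53.919922; u=1/4·(-36.349609)+3/2·(-26.419922)+5/4·(-53.919922)≈-116.117188; next y=-1/2·35.349609+1/2·(-116.117188)≈-75.733398
n=7: y≈-75.733398, sp=-1, e=sp−y≈74.733398; I≈48.313477, D=e−e_prev≈111.083008; u=1/4·74.733398+3/2·48.313477+5/4·111.083008≈230.007324; next y=-1/2·(-75.733398)+1/2·230.007324≈152.870361

0 -1 -3.000 0.000
1 -1 1.250 -1.500
2 -1 -8.500 1.375
3 -1 10.469 -4.938
4 -1 -29.438 7.703
5 -1 52.129 -18.570
6 -1 -116.117 35.350
7 -1 230.007 -75.733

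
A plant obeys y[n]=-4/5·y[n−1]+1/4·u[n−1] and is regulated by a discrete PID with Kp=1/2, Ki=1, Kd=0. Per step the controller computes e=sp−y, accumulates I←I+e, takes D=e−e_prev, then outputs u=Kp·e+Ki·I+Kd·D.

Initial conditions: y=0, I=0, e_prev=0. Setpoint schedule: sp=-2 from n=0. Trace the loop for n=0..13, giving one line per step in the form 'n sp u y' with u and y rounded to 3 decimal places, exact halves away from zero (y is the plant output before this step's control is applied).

(exact arithmetic carried between steps; '≈' marks a value shown rounded to 6 d.p. or computed from one; I and e_prev carry over from the previous line; the table rounds u and y to 3 d.p., halves away from zero)
n=0: y=0, sp=-2, e=sp−y=-2; I=-2, D=e−e_prev=-2; u=1/2·(-2)+1·(-2)+0·(-2)=-3; next y=-4/5·0+1/4·(-3)=-0.75
n=1: y=-0.75, sp=-2, e=sp−y=-1.25; I=-3.25, D=e−e_prev=0.75; u=1/2·(-1.25)+1·(-3.25)+0·0.75=-3.875; next y=-4/5·(-0.75)+1/4·(-3.875)=-0.36875
n=2: y=-0.36875, sp=-2, e=sp−y=-1.63125; I=-4.88125, D=e−e_prev=-0.38125; u=1/2·(-1.63125)+1·(-4.88125)+0·(-0.38125)=-5.696875; next y=-4/5·(-0.36875)+1/4·(-5.696875)≈-1.129219
n=3: y≈-1.129219, sp=-2, e=sp−y≈-0.870781; I≈-5.752031, D=e−e_prev≈0.760469; u=1/2·(-0.870781)+1·(-5.752031)+0·0.760469≈-6.187422; next y=-4/5·(-1.129219)+1/4·(-6.187422)≈-0.643480
n=4: y≈-0.643480, sp=-2, e=sp−y≈-1.356520; I≈-7.108551, D=e−e_prev≈-0.485738; u=1/2·(-1.356520)+1·(-7.108551)+0·(-0.485738)≈-7.786811; next y=-4/5·(-0.643480)+1/4·(-7.786811)≈-1.431918
n=5: y≈-1.431918, sp=-2, e=sp−y≈-0.568082; I≈-7.676633, D=e−e_prev≈0.788438; u=1/2·(-0.568082)+1·(-7.676633)+0·0.788438≈-7.960673; next y=-4/5·(-1.431918)+1/4·(-7.960673)≈-0.844634
n=6: y≈-0.844634, sp=-2, e=sp−y≈-1.155366; I≈-8.831999, D=e−e_prev≈-0.587285; u=1/2·(-1.155366)+1·(-8.831999)+0·(-0.587285)≈-9.409682; next y=-4/5·(-0.844634)+1/4·(-9.409682)≈-1.676713
n=7: y≈-1.676713, sp=-2, e=sp−y≈-0.323287; I≈-9.155285, D=e−e_prev≈0.832080; u=1/2·(-0.323287)+1·(-9.155285)+0·0.832080≈-9.316929; next y=-4/5·(-1.676713)+1/4·(-9.316929)≈-0.987861
n=8: y≈-0.987861, sp=-2, e=sp−y≈-1.012139; I≈-10.167424, D=e−e_prev≈-0.688852; u=1/2·(-1.012139)+1·(-10.167424)+0·(-0.688852)≈-10.673493; next y=-4/5·(-0.987861)+1/4·(-10.673493)≈-1.878084
n=9: y≈-1.878084, sp=-2, e=sp−y≈-0.121916; I≈-10.289340, D=e−e_prev≈0.890223; u=1/2·(-0.121916)+1·(-10.289340)+0·0.890223≈-10.350298; next y=-4/5·(-1.878084)+1/4·(-10.350298)≈-1.085107
n=10: y≈-1.085107, sp=-2, e=sp−y≈-0.914893; I≈-11.204233, D=e−e_prev≈-0.792977; u=1/2·(-0.914893)+1·(-11.204233)+0·(-0.792977)≈-11.661679; next y=-4/5·(-1.085107)+1/4·(-11.661679)≈-2.047334
n=11: y≈-2.047334, sp=-2, e=sp−y≈0.047334; I≈-11.156899, D=e−e_prev≈0.962227; u=1/2·0.047334+1·(-11.156899)+0·0.962227≈-11.133231; next y=-4/5·(-2.047334)+1/4·(-11.133231)≈-1.145440
n=12: y≈-1.145440, sp=-2, e=sp−y≈-0.854560; I≈-12.011458, D=e−e_prev≈-0.901894; u=1/2·(-0.854560)+1·(-12.011458)+0·(-0.901894)≈-12.438738; next y=-4/5·(-1.145440)+1/4·(-12.438738)≈-2.193332
n=13: y≈-2.193332, sp=-2, e=sp−y≈0.193332; I≈-11.818126, D=e−e_prev≈1.047892; u=1/2·0.193332+1·(-11.818126)+0·1.047892≈-11.721460; next y=-4/5·(-2.193332)+1/4·(-11.721460)≈-1.175699

0 -2 -3.000 0.000
1 -2 -3.875 -0.750
2 -2 -5.697 -0.369
3 -2 -6.187 -1.129
4 -2 -7.787 -0.643
5 -2 -7.961 -1.432
6 -2 -9.410 -0.845
7 -2 -9.317 -1.677
8 -2 -10.673 -0.988
9 -2 -10.350 -1.878
10 -2 -11.662 -1.085
11 -2 -11.133 -2.047
12 -2 -12.439 -1.145
13 -2 -11.721 -2.193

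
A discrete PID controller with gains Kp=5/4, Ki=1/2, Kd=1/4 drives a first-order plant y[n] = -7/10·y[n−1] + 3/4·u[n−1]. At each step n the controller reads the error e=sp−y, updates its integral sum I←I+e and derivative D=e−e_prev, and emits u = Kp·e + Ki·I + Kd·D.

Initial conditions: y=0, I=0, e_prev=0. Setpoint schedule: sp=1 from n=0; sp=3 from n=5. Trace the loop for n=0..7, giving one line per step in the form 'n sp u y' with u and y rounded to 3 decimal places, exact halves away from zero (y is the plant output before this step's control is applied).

(exact arithmetic carried between steps; '≈' marks a value shown rounded to 6 d.p. or computed from one; I and e_prev carry over from the previous line; the table rounds u and y to 3 d.p., halves away from zero)
n=0: y=0, sp=1, e=sp−y=1; I=1, D=e−e_prev=1; u=5/4·1+1/2·1+1/4·1=2; next y=-7/10·0+3/4·2=1.5
n=1: y=1.5, sp=1, e=sp−y=-0.5; I=0.5, D=e−e_prev=-1.5; u=5/4·(-0.5)+1/2·0.5+1/4·(-1.5)=-0.75; next y=-7/10·1.5+3/4·(-0.75)=-1.6125
n=2: y=-1.6125, sp=1, e=sp−y=2.6125; I=3.1125, D=e−e_prev=3.1125; u=5/4·2.6125+1/2·3.1125+1/4·3.1125=5.6; next y=-7/10·(-1.6125)+3/4·5.6=5.32875
n=3: y=5.32875, sp=1, e=sp−y=-4.32875; I=-1.21625, D=e−e_prev=-6.94125; u=5/4·(-4.32875)+1/2·(-1.21625)+1/4·(-6.94125)=-7.754375; next y=-7/10·5.32875+3/4·(-7.754375)≈-9.545906
n=4: y≈-9.545906, sp=1, e=sp−y≈10.545906; I≈9.329656, D=e−e_prev≈14.874656; u=5/4·10.545906+1/2·9.329656+1/4·14.874656≈21.565875; next y=-7/10·(-9.545906)+3/4·21.565875≈22.856541
n=5: y≈22.856541, sp=3, e=sp−y≈-19.856541; I≈-10.526884, D=e−e_prev≈-30.402447; u=5/4·(-19.856541)+1/2·(-10.526884)+1/4·(-30.402447)≈-37.684730; next y=-7/10·22.856541+3/4·(-37.684730)≈-44.263126
n=6: y≈-44.263126, sp=3, e=sp−y≈47.263126; I≈36.736241, D=e−e_prev≈67.119666; u=5/4·47.263126+1/2·36.736241+1/4·67.119666≈94.226944; next y=-7/10·(-44.263126)+3/4·94.226944≈101.654396
n=7: y≈101.654396, sp=3, e=sp−y≈-98.654396; I≈-61.918155, D=e−e_prev≈-145.917522; u=5/4·(-98.654396)+1/2·(-61.918155)+1/4·(-145.917522)≈-190.756453; next y=-7/10·101.654396+3/4·(-190.756453)≈-214.225417

0 1 2.000 0.000
1 1 -0.750 1.500
2 1 5.600 -1.613
3 1 -7.754 5.329
4 1 21.566 -9.546
5 3 -37.685 22.857
6 3 94.227 -44.263
7 3 -190.756 101.654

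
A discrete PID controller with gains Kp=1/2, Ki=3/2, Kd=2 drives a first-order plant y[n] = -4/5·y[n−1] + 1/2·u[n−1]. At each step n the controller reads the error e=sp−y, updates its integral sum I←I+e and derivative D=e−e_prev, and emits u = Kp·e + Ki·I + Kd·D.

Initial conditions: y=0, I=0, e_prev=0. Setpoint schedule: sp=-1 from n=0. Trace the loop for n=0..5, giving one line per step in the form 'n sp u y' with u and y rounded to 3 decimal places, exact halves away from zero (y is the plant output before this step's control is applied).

(exact arithmetic carried between steps; '≈' marks a value shown rounded to 6 d.p. or computed from one; I and e_prev carry over from the previous line; the table rounds u and y to 3 d.p., halves away from zero)
n=0: y=0, sp=-1, e=sp−y=-1; I=-1, D=e−e_prev=-1; u=1/2·(-1)+3/2·(-1)+2·(-1)=-4; next y=-4/5·0+1/2·(-4)=-2
n=1: y=-2, sp=-1, e=sp−y=1; I=0, D=e−e_prev=2; u=1/2·1+3/2·0+2·2=4.5; next y=-4/5·(-2)+1/2·4.5=3.85
n=2: y=3.85, sp=-1, e=sp−y=-4.85; I=-4.85, D=e−e_prev=-5.85; u=1/2·(-4.85)+3/2·(-4.85)+2·(-5.85)=-21.4; next y=-4/5·3.85+1/2·(-21.4)=-13.78
n=3: y=-13.78, sp=-1, e=sp−y=12.78; I=7.93, D=e−e_prev=17.63; u=1/2·12.78+3/2·7.93+2·17.63=53.545; next y=-4/5·(-13.78)+1/2·53.545=37.7965
n=4: y=37.7965, sp=-1, e=sp−y=-38.7965; I=-30.8665, D=e−e_prev=-51.5765; u=1/2·(-38.7965)+3/2·(-30.8665)+2·(-51.5765)=-168.851; next y=-4/5·37.7965+1/2·(-168.851)=-114.6627
n=5: y=-114.6627, sp=-1, e=sp−y=113.6627; I=82.7962, D=e−e_prev=152.4592; u=1/2·113.6627+3/2·82.7962+2·152.4592=485.94405; next y=-4/5·(-114.6627)+1/2·485.94405=334.702185

0 -1 -4.000 0.000
1 -1 4.500 -2.000
2 -1 -21.400 3.850
3 -1 53.545 -13.780
4 -1 -168.851 37.797
5 -1 485.944 -114.663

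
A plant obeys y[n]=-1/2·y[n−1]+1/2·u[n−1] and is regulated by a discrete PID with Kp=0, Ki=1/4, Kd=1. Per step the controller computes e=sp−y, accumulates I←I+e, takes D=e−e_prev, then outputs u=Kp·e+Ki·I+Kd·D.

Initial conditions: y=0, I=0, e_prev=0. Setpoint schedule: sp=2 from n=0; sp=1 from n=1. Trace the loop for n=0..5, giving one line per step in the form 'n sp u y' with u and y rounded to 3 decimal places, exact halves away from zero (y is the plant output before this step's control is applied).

0 2 2.500 0.000
1 1 -1.813 1.250
2 1 3.852 -1.531
3 1 -3.575 2.691
4 1 7.505 -3.133
5 1 -7.852 5.319

(exact arithmetic carried between steps; '≈' marks a value shown rounded to 6 d.p. or computed from one; I and e_prev carry over from the previous line; the table rounds u and y to 3 d.p., halves away from zero)
n=0: y=0, sp=2, e=sp−y=2; I=2, D=e−e_prev=2; u=0·2+1/4·2+1·2=2.5; next y=-1/2·0+1/2·2.5=1.25
n=1: y=1.25, sp=1, e=sp−y=-0.25; I=1.75, D=e−e_prev=-2.25; u=0·(-0.25)+1/4·1.75+1·(-2.25)=-1.8125; next y=-1/2·1.25+1/2·(-1.8125)=-1.53125
n=2: y=-1.53125, sp=1, e=sp−y=2.53125; I=4.28125, D=e−e_prev=2.78125; u=0·2.53125+1/4·4.28125+1·2.78125≈3.851563; next y=-1/2·(-1.53125)+1/2·3.851563≈2.691406
n=3: y≈2.691406, sp=1, e=sp−y≈-1.691406; I≈2.589844, D=e−e_prev≈-4.222656; u=0·(-1.691406)+1/4·2.589844+1·(-4.222656)≈-3.575195; next y=-1/2·2.691406+1/2·(-3.575195)≈-3.133301
n=4: y≈-3.133301, sp=1, e=sp−y≈4.133301; I≈6.723145, D=e−e_prev≈5.824707; u=0·4.133301+1/4·6.723145+1·5.824707≈7.505493; next y=-1/2·(-3.133301)+1/2·7.505493≈5.319397
n=5: y≈5.319397, sp=1, e=sp−y≈-4.319397; I≈2.403748, D=e−e_prev≈-8.452698; u=0·(-4.319397)+1/4·2.403748+1·(-8.452698)≈-7.851761; next y=-1/2·5.319397+1/2·(-7.851761)≈-6.585579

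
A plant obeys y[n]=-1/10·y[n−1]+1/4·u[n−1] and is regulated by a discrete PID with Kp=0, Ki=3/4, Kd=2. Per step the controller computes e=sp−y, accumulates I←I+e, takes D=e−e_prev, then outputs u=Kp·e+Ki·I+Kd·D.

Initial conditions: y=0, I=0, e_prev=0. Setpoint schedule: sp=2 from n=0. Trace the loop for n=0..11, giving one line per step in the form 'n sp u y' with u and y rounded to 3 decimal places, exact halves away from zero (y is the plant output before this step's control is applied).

(exact arithmetic carried between steps; '≈' marks a value shown rounded to 6 d.p. or computed from one; I and e_prev carry over from the previous line; the table rounds u and y to 3 d.p., halves away from zero)
n=0: y=0, sp=2, e=sp−y=2; I=2, D=e−e_prev=2; u=0·2+3/4·2+2·2=5.5; next y=-1/10·0+1/4·5.5=1.375
n=1: y=1.375, sp=2, e=sp−y=0.625; I=2.625, D=e−e_prev=-1.375; u=0·0.625+3/4·2.625+2·(-1.375)=-0.78125; next y=-1/10·1.375+1/4·(-0.78125)≈-0.332813
n=2: y≈-0.332813, sp=2, e=sp−y≈2.332813; I≈4.957813, D=e−e_prev≈1.707813; u=0·2.332813+3/4·4.957813+2·1.707813≈7.133984; next y=-1/10·(-0.332813)+1/4·7.133984≈1.816777
n=3: y≈1.816777, sp=2, e=sp−y≈0.183223; I≈5.141035, D=e−e_prev≈-2.149590; u=0·0.183223+3/4·5.141035+2·(-2.149590)≈-0.443403; next y=-1/10·1.816777+1/4·(-0.443403)≈-0.292529
n=4: y≈-0.292529, sp=2, e=sp−y≈2.292529; I≈7.433564, D=e−e_prev≈2.109306; u=0·2.292529+3/4·7.433564+2·2.109306≈9.793785; next y=-1/10·(-0.292529)+1/4·9.793785≈2.477699
n=5: y≈2.477699, sp=2, e=sp−y≈-0.477699; I≈6.955865, D=e−e_prev≈-2.770228; u=0·(-0.477699)+3/4·6.955865+2·(-2.770228)≈-0.323557; next y=-1/10·2.477699+1/4·(-0.323557)≈-0.328659
n=6: y≈-0.328659, sp=2, e=sp−y≈2.328659; I≈9.284524, D=e−e_prev≈2.806358; u=0·2.328659+3/4·9.284524+2·2.806358≈12.576109; next y=-1/10·(-0.328659)+1/4·12.576109≈3.176893
n=7: y≈3.176893, sp=2, e=sp−y≈-1.176893; I≈8.107631, D=e−e_prev≈-3.505552; u=0·(-1.176893)+3/4·8.107631+2·(-3.505552)≈-0.930381; next y=-1/10·3.176893+1/4·(-0.930381)≈-0.550285
n=8: y≈-0.550285, sp=2, e=sp−y≈2.550285; I≈10.657915, D=e−e_prev≈3.727178; u=0·2.550285+3/4·10.657915+2·3.727178≈15.447792; next y=-1/10·(-0.550285)+1/4·15.447792≈3.916976
n=9: y≈3.916976, sp=2, e=sp−y≈-1.916976; I≈8.740939, D=e−e_prev≈-4.467261; u=0·(-1.916976)+3/4·8.740939+2·(-4.467261)≈-2.378818; next y=-1/10·3.916976+1/4·(-2.378818)≈-0.986402
n=10: y≈-0.986402, sp=2, e=sp−y≈2.986402; I≈11.727341, D=e−e_prev≈4.903379; u=0·2.986402+3/4·11.727341+2·4.903379≈18.602263; next y=-1/10·(-0.986402)+1/4·18.602263≈4.749206
n=11: y≈4.749206, sp=2, e=sp−y≈-2.749206; I≈8.978135, D=e−e_prev≈-5.735608; u=0·(-2.749206)+3/4·8.978135+2·(-5.735608)≈-4.737615; next y=-1/10·4.749206+1/4·(-4.737615)≈-1.659324

0 2 5.500 0.000
1 2 -0.781 1.375
2 2 7.134 -0.333
3 2 -0.443 1.817
4 2 9.794 -0.293
5 2 -0.324 2.478
6 2 12.576 -0.329
7 2 -0.930 3.177
8 2 15.448 -0.550
9 2 -2.379 3.917
10 2 18.602 -0.986
11 2 -4.738 4.749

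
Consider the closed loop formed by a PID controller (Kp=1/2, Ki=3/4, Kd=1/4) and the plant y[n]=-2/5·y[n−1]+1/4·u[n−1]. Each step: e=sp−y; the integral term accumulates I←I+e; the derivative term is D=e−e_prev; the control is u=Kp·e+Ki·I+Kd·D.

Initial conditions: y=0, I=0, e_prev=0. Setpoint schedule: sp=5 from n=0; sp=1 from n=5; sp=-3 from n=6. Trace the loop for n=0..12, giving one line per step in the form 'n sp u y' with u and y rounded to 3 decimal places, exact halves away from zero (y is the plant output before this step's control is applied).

(exact arithmetic carried between steps; '≈' marks a value shown rounded to 6 d.p. or computed from one; I and e_prev carry over from the previous line; the table rounds u and y to 3 d.p., halves away from zero)
n=0: y=0, sp=5, e=sp−y=5; I=5, D=e−e_prev=5; u=1/2·5+3/4·5+1/4·5=7.5; next y=-2/5·0+1/4·7.5=1.875
n=1: y=1.875, sp=5, e=sp−y=3.125; I=8.125, D=e−e_prev=-1.875; u=1/2·3.125+3/4·8.125+1/4·(-1.875)=7.1875; next y=-2/5·1.875+1/4·7.1875=1.046875
n=2: y=1.046875, sp=5, e=sp−y=3.953125; I=12.078125, D=e−e_prev=0.828125; u=1/2·3.953125+3/4·12.078125+1/4·0.828125≈11.242188; next y=-2/5·1.046875+1/4·11.242188≈2.391797
n=3: y≈2.391797, sp=5, e=sp−y≈2.608203; I≈14.686328, D=e−e_prev≈-1.344922; u=1/2·2.608203+3/4·14.686328+1/4·(-1.344922)≈11.982617; next y=-2/5·2.391797+1/4·11.982617≈2.038936
n=4: y≈2.038936, sp=5, e=sp−y≈2.961064; I≈17.647393, D=e−e_prev≈0.352861; u=1/2·2.961064+3/4·17.647393+1/4·0.352861≈14.804292; next y=-2/5·2.038936+1/4·14.804292≈2.885499
n=5: y≈2.885499, sp=1, e=sp−y≈-1.885499; I≈15.761894, D=e−e_prev≈-4.846563; u=1/2·(-1.885499)+3/4·15.761894+1/4·(-4.846563)≈9.667030; next y=-2/5·2.885499+1/4·9.667030≈1.262558
n=6: y≈1.262558, sp=-3, e=sp−y≈-4.262558; I≈11.499336, D=e−e_prev≈-2.377059; u=1/2·(-4.262558)+3/4·11.499336+1/4·(-2.377059)≈5.898958; next y=-2/5·1.262558+1/4·5.898958≈0.969716
n=7: y≈0.969716, sp=-3, e=sp−y≈-3.969716; I≈7.529619, D=e−e_prev≈0.292842; u=1/2·(-3.969716)+3/4·7.529619+1/4·0.292842≈3.735567; next y=-2/5·0.969716+1/4·3.735567≈0.546005
n=8: y≈0.546005, sp=-3, e=sp−y≈-3.546005; I≈3.983614, D=e−e_prev≈0.423711; u=1/2·(-3.546005)+3/4·3.983614+1/4·0.423711≈1.320636; next y=-2/5·0.546005+1/4·1.320636≈0.111757
n=9: y≈0.111757, sp=-3, e=sp−y≈-3.111757; I≈0.871857, D=e−e_prev≈0.434248; u=1/2·(-3.111757)+3/4·0.871857+1/4·0.434248≈-0.793423; next y=-2/5·0.111757+1/4·(-0.793423)≈-0.243059
n=10: y≈-0.243059, sp=-3, e=sp−y≈-2.756941; I≈-1.885084, D=e−e_prev≈0.354815; u=1/2·(-2.756941)+3/4·(-1.885084)+1/4·0.354815≈-2.703580; next y=-2/5·(-0.243059)+1/4·(-2.703580)≈-0.578672
n=11: y≈-0.578672, sp=-3, e=sp−y≈-2.421328; I≈-4.306412, D=e−e_prev≈0.335613; u=1/2·(-2.421328)+3/4·(-4.306412)+1/4·0.335613≈-4.356570; next y=-2/5·(-0.578672)+1/4·(-4.356570)≈-0.857674
n=12: y≈-0.857674, sp=-3, e=sp−y≈-2.142326; I≈-6.448739, D=e−e_prev≈0.279002; u=1/2·(-2.142326)+3/4·(-6.448739)+1/4·0.279002≈-5.837966; next y=-2/5·(-0.857674)+1/4·(-5.837966)≈-1.116422

0 5 7.500 0.000
1 5 7.188 1.875
2 5 11.242 1.047
3 5 11.983 2.392
4 5 14.804 2.039
5 1 9.667 2.885
6 -3 5.899 1.263
7 -3 3.736 0.970
8 -3 1.321 0.546
9 -3 -0.793 0.112
10 -3 -2.704 -0.243
11 -3 -4.357 -0.579
12 -3 -5.838 -0.858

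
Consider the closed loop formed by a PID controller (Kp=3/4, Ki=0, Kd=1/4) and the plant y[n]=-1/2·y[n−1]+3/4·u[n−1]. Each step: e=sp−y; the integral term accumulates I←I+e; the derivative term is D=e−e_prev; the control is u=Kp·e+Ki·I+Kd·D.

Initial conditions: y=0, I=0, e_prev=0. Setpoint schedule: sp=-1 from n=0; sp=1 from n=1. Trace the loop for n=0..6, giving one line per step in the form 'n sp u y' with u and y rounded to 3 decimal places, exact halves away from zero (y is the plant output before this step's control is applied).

0 -1 -1.000 0.000
1 1 2.000 -0.750
2 1 -1.313 1.875
3 1 3.141 -1.922
4 1 -3.047 3.316
5 1 5.522 -3.943
6 1 -6.349 6.114

(exact arithmetic carried between steps; '≈' marks a value shown rounded to 6 d.p. or computed from one; I and e_prev carry over from the previous line; the table rounds u and y to 3 d.p., halves away from zero)
n=0: y=0, sp=-1, e=sp−y=-1; I=-1, D=e−e_prev=-1; u=3/4·(-1)+0·(-1)+1/4·(-1)=-1; next y=-1/2·0+3/4·(-1)=-0.75
n=1: y=-0.75, sp=1, e=sp−y=1.75; I=0.75, D=e−e_prev=2.75; u=3/4·1.75+0·0.75+1/4·2.75=2; next y=-1/2·(-0.75)+3/4·2=1.875
n=2: y=1.875, sp=1, e=sp−y=-0.875; I=-0.125, D=e−e_prev=-2.625; u=3/4·(-0.875)+0·(-0.125)+1/4·(-2.625)=-1.3125; next y=-1/2·1.875+3/4·(-1.3125)=-1.921875
n=3: y=-1.921875, sp=1, e=sp−y=2.921875; I=2.796875, D=e−e_prev=3.796875; u=3/4·2.921875+0·2.796875+1/4·3.796875=3.140625; next y=-1/2·(-1.921875)+3/4·3.140625≈3.316406
n=4: y≈3.316406, sp=1, e=sp−y≈-2.316406; I≈0.480469, D=e−e_prev≈-5.238281; u=3/4·(-2.316406)+0·0.480469+1/4·(-5.238281)≈-3.046875; next y=-1/2·3.316406+3/4·(-3.046875)≈-3.943359
n=5: y≈-3.943359, sp=1, e=sp−y≈4.943359; I≈5.423828, D=e−e_prev≈7.259766; u=3/4·4.943359+0·5.423828+1/4·7.259766≈5.522461; next y=-1/2·(-3.943359)+3/4·5.522461≈6.113525
n=6: y≈6.113525, sp=1, e=sp−y≈-5.113525; I≈0.310303, D=e−e_prev≈-10.056885; u=3/4·(-5.113525)+0·0.310303+1/4·(-10.056885)≈-6.349365; next y=-1/2·6.113525+3/4·(-6.349365)≈-7.818787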